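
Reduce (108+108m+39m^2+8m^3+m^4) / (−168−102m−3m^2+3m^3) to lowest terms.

(54+27m+6m^2+m^3)/(−84−9m+3m^2)

Apply the Euclidean algorithm:
  m^4+8m^3+39m^2+108m+108 = ((1/3)m+3)(3m^3−3m^2−102m−168) + (82m^2+470m+612)
  3m^3−3m^2−102m−168 = ((3/82)m−414/1681)(82m^2+470m+612) + (−(14520/1681)m−29040/1681)
  82m^2+470m+612 = (−(68921/7260)m−85731/2420)(−(14520/1681)m−29040/1681) + (0)
Last nonzero remainder: −(14520/1681)m−29040/1681. Dividing through by −14520/1681 gives the monic gcd m+2.
Cancel m+2 from numerator and denominator to get the reduced form.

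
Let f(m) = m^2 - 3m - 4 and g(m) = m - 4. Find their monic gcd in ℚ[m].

m - 4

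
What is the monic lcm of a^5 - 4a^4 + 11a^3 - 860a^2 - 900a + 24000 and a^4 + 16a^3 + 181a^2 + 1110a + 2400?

By polynomial division,
  a^5 - 4a^4 + 11a^3 - 860a^2 - 900a + 24000 = (a - 20)(a^4 + 16a^3 + 181a^2 + 1110a + 2400) + (150a^3 + 1650a^2 + 18900a + 72000)
  a^4 + 16a^3 + 181a^2 + 1110a + 2400 = ((1/150)a + 1/30)(150a^3 + 1650a^2 + 18900a + 72000) + (0)
Last nonzero remainder: 150a^3 + 1650a^2 + 18900a + 72000. Dividing through by 150 gives the monic gcd a^3 + 11a^2 + 126a + 480.
Then lcm(f, g) = f·g / gcd(f, g); expanding and making the result monic gives the answer.

a^6 + a^5 - 9a^4 - 805a^3 - 5200a^2 + 19500a + 120000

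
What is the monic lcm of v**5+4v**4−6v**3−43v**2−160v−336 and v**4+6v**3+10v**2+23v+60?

By polynomial division,
  v**5+4v**4−6v**3−43v**2−160v−336 = (v−2)(v**4+6v**3+10v**2+23v+60) + (−4v**3−46v**2−174v−216)
  v**4+6v**3+10v**2+23v+60 = (−(1/4)v+11/8)(−4v**3−46v**2−174v−216) + ((119/4)v**2+(833/4)v+357)
  −4v**3−46v**2−174v−216 = (−(16/119)v−72/119)((119/4)v**2+(833/4)v+357) + (0)
Last nonzero remainder: (119/4)v**2+(833/4)v+357. Dividing through by 119/4 gives the monic gcd v**2+7v+12.
Then lcm(f, g) = f·g / gcd(f, g); expanding and making the result monic gives the answer.

v**7+3v**6−5v**5−17v**4−147v**3−391v**2−464v−1680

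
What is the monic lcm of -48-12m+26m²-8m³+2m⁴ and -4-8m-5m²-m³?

-96-120m+4m²+30m³+m⁴+m⁶

By polynomial division,
  2m⁴-8m³+26m²-12m-48 = (-2m+18)(-m³-5m²-8m-4) + (100m²+124m+24)
  -m³-5m²-8m-4 = (-(1/100)m-47/1250)(100m²+124m+24) + (-(1936/625)m-1936/625)
  100m²+124m+24 = (-(15625/484)m-1875/242)(-(1936/625)m-1936/625) + (0)
Last nonzero remainder: -(1936/625)m-1936/625. Dividing through by -1936/625 gives the monic gcd m+1.
Then lcm(f, g) = f·g / gcd(f, g); expanding and making the result monic gives the answer.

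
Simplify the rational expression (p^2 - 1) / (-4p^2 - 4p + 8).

Repeated division with remainder:
  p^2 - 1 = (-1/4)(-4p^2 - 4p + 8) + (-p + 1)
  -4p^2 - 4p + 8 = (4p + 8)(-p + 1) + (0)
Last nonzero remainder: -p + 1. Dividing through by -1 gives the monic gcd p - 1.
Cancel p - 1 from numerator and denominator to get the reduced form.

(-p - 1)/(4p + 8)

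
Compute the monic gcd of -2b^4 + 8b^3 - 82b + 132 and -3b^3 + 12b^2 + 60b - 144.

b - 2

Euclidean algorithm in ℚ[b]:
  -2b^4 + 8b^3 - 82b + 132 = ((2/3)b)(-3b^3 + 12b^2 + 60b - 144) + (-40b^2 + 14b + 132)
  -3b^3 + 12b^2 + 60b - 144 = ((3/40)b - 219/800)(-40b^2 + 14b + 132) + ((21573/400)b - 21573/200)
  -40b^2 + 14b + 132 = (-(16000/21573)b - 8800/7191)((21573/400)b - 21573/200) + (0)
Last nonzero remainder: (21573/400)b - 21573/200. Dividing through by 21573/400 gives the monic gcd b - 2.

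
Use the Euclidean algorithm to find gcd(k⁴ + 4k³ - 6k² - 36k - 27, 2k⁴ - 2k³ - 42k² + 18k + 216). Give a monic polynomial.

k³ + 3k² - 9k - 27

Repeated division with remainder:
  k⁴ + 4k³ - 6k² - 36k - 27 = (1/2)(2k⁴ - 2k³ - 42k² + 18k + 216) + (5k³ + 15k² - 45k - 135)
  2k⁴ - 2k³ - 42k² + 18k + 216 = ((2/5)k - 8/5)(5k³ + 15k² - 45k - 135) + (0)
Last nonzero remainder: 5k³ + 15k² - 45k - 135. Dividing through by 5 gives the monic gcd k³ + 3k² - 9k - 27.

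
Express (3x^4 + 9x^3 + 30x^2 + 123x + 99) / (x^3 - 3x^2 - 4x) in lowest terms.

(3x^3 + 6x^2 + 24x + 99)/(x^2 - 4x)

By polynomial division,
  3x^4 + 9x^3 + 30x^2 + 123x + 99 = (3x + 18)(x^3 - 3x^2 - 4x) + (96x^2 + 195x + 99)
  x^3 - 3x^2 - 4x = ((1/96)x - 161/3072)(96x^2 + 195x + 99) + ((5313/1024)x + 5313/1024)
  96x^2 + 195x + 99 = ((32768/1771)x + 3072/161)((5313/1024)x + 5313/1024) + (0)
Last nonzero remainder: (5313/1024)x + 5313/1024. Dividing through by 5313/1024 gives the monic gcd x + 1.
Cancel x + 1 from numerator and denominator to get the reduced form.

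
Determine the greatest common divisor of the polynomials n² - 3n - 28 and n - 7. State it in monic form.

n - 7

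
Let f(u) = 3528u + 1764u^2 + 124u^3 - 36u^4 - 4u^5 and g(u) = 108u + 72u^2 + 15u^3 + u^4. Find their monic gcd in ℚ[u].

18u + 9u^2 + u^3

Repeated division with remainder:
  -4u^5 - 36u^4 + 124u^3 + 1764u^2 + 3528u = (-4u + 24)(u^4 + 15u^3 + 72u^2 + 108u) + (52u^3 + 468u^2 + 936u)
  u^4 + 15u^3 + 72u^2 + 108u = ((1/52)u + 3/26)(52u^3 + 468u^2 + 936u) + (0)
Last nonzero remainder: 52u^3 + 468u^2 + 936u. Dividing through by 52 gives the monic gcd u^3 + 9u^2 + 18u.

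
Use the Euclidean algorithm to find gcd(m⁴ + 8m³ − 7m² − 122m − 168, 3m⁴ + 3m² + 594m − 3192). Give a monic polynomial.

m² + 3m − 28

Repeated division with remainder:
  m⁴ + 8m³ − 7m² − 122m − 168 = (1/3)(3m⁴ + 3m² + 594m − 3192) + (8m³ − 8m² − 320m + 896)
  3m⁴ + 3m² + 594m − 3192 = ((3/8)m + 3/8)(8m³ − 8m² − 320m + 896) + (126m² + 378m − 3528)
  8m³ − 8m² − 320m + 896 = ((4/63)m − 16/63)(126m² + 378m − 3528) + (0)
Last nonzero remainder: 126m² + 378m − 3528. Dividing through by 126 gives the monic gcd m² + 3m − 28.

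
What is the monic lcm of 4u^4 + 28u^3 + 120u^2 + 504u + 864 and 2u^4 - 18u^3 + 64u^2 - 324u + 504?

u^6 - 2u^5 - 19u^4 - 46u^3 - 498u^2 - 180u + 3024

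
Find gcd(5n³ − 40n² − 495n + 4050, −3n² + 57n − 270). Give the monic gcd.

n − 9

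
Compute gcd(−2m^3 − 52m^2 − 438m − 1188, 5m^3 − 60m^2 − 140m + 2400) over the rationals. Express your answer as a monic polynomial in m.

m + 6

By polynomial division,
  −2m^3 − 52m^2 − 438m − 1188 = (−2/5)(5m^3 − 60m^2 − 140m + 2400) + (−76m^2 − 494m − 228)
  5m^3 − 60m^2 − 140m + 2400 = (−(5/76)m + 185/152)(−76m^2 − 494m − 228) + ((1785/4)m + 5355/2)
  −76m^2 − 494m − 228 = (−(304/1785)m − 152/1785)((1785/4)m + 5355/2) + (0)
Last nonzero remainder: (1785/4)m + 5355/2. Dividing through by 1785/4 gives the monic gcd m + 6.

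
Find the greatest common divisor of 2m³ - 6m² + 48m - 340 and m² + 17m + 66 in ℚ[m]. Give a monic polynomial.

1

Apply the Euclidean algorithm:
  2m³ - 6m² + 48m - 340 = (2m - 40)(m² + 17m + 66) + (596m + 2300)
  m² + 17m + 66 = ((1/596)m + 979/44402)(596m + 2300) + (339416/22201)
  596m + 2300 = ((3307949/84854)m + 12765575/84854)(339416/22201) + (0)
The last nonzero remainder is the constant 339416/22201, so the polynomials are coprime and gcd = 1.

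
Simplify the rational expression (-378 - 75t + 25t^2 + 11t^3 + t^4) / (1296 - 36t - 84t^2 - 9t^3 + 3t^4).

(-21 + 4t + t^2)/(72 - 30t + 3t^2)

Euclidean algorithm in ℚ[t]:
  t^4 + 11t^3 + 25t^2 - 75t - 378 = (1/3)(3t^4 - 9t^3 - 84t^2 - 36t + 1296) + (14t^3 + 53t^2 - 63t - 810)
  3t^4 - 9t^3 - 84t^2 - 36t + 1296 = ((3/14)t - 285/196)(14t^3 + 53t^2 - 63t - 810) + ((1287/196)t^2 + (1287/28)t + 11583/98)
  14t^3 + 53t^2 - 63t - 810 = ((2744/1287)t - 980/143)((1287/196)t^2 + (1287/28)t + 11583/98) + (0)
Last nonzero remainder: (1287/196)t^2 + (1287/28)t + 11583/98. Dividing through by 1287/196 gives the monic gcd t^2 + 7t + 18.
Cancel t^2 + 7t + 18 from numerator and denominator to get the reduced form.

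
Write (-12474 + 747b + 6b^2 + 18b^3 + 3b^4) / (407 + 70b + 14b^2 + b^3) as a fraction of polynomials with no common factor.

(-1134 + 171b - 15b^2 + 3b^3)/(37 + 3b + b^2)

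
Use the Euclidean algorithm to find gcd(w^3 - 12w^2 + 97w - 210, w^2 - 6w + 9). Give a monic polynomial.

w - 3

Repeated division with remainder:
  w^3 - 12w^2 + 97w - 210 = (w - 6)(w^2 - 6w + 9) + (52w - 156)
  w^2 - 6w + 9 = ((1/52)w - 3/52)(52w - 156) + (0)
Last nonzero remainder: 52w - 156. Dividing through by 52 gives the monic gcd w - 3.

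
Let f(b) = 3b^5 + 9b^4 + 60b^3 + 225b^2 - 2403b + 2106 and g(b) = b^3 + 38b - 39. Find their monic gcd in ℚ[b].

b^3 + 38b - 39

Repeated division with remainder:
  3b^5 + 9b^4 + 60b^3 + 225b^2 - 2403b + 2106 = (3b^2 + 9b - 54)(b^3 + 38b - 39) + (0)
The last nonzero remainder b^3 + 38b - 39 is already monic.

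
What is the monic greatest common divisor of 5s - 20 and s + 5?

Euclidean algorithm in ℚ[s]:
  5s - 20 = (5)(s + 5) + (-45)
  s + 5 = (-(1/45)s - 1/9)(-45) + (0)
The last nonzero remainder is the constant -45, so the polynomials are coprime and gcd = 1.

1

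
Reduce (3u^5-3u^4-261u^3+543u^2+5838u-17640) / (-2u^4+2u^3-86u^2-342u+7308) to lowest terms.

(-3u^3+6u^2+129u-420)/(2u^2-4u+174)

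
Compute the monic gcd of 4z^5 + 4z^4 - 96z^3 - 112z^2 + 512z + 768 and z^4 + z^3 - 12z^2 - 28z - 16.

z^3 - 12z - 16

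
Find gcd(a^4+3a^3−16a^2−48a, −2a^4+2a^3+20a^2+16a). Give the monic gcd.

By polynomial division,
  a^4+3a^3−16a^2−48a = (−1/2)(−2a^4+2a^3+20a^2+16a) + (4a^3−6a^2−40a)
  −2a^4+2a^3+20a^2+16a = (−(1/2)a−1/4)(4a^3−6a^2−40a) + (−(3/2)a^2+6a)
  4a^3−6a^2−40a = (−(8/3)a−20/3)(−(3/2)a^2+6a) + (0)
Last nonzero remainder: −(3/2)a^2+6a. Dividing through by −3/2 gives the monic gcd a^2−4a.

a^2−4a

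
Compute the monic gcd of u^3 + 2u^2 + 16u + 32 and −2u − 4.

u + 2

Euclidean algorithm in ℚ[u]:
  u^3 + 2u^2 + 16u + 32 = (−(1/2)u^2 − 8)(−2u − 4) + (0)
Last nonzero remainder: −2u − 4. Dividing through by −2 gives the monic gcd u + 2.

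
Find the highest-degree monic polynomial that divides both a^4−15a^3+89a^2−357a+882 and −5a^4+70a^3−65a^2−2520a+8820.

a^2−13a+42

By polynomial division,
  a^4−15a^3+89a^2−357a+882 = (−1/5)(−5a^4+70a^3−65a^2−2520a+8820) + (−a^3+76a^2−861a+2646)
  −5a^4+70a^3−65a^2−2520a+8820 = (5a+310)(−a^3+76a^2−861a+2646) + (−19320a^2+251160a−811440)
  −a^3+76a^2−861a+2646 = ((1/19320)a−3/920)(−19320a^2+251160a−811440) + (0)
Last nonzero remainder: −19320a^2+251160a−811440. Dividing through by −19320 gives the monic gcd a^2−13a+42.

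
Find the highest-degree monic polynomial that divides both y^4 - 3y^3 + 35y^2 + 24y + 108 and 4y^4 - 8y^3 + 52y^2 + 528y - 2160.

y^2 - 4y + 36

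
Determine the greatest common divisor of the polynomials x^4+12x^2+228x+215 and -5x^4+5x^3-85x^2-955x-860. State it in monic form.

x^3-5x^2+37x+43

By polynomial division,
  x^4+12x^2+228x+215 = (-1/5)(-5x^4+5x^3-85x^2-955x-860) + (x^3-5x^2+37x+43)
  -5x^4+5x^3-85x^2-955x-860 = (-5x-20)(x^3-5x^2+37x+43) + (0)
The last nonzero remainder x^3-5x^2+37x+43 is already monic.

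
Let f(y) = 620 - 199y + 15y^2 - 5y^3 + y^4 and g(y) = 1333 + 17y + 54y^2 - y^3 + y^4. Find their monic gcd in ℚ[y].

31 + 4y + y^2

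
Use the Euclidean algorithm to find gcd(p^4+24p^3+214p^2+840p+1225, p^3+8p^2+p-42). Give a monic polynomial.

p+7

Euclidean algorithm in ℚ[p]:
  p^4+24p^3+214p^2+840p+1225 = (p+16)(p^3+8p^2+p-42) + (85p^2+866p+1897)
  p^3+8p^2+p-42 = ((1/85)p-186/7225)(85p^2+866p+1897) + ((7056/7225)p+49392/7225)
  85p^2+866p+1897 = ((614125/7056)p+1957975/7056)((7056/7225)p+49392/7225) + (0)
Last nonzero remainder: (7056/7225)p+49392/7225. Dividing through by 7056/7225 gives the monic gcd p+7.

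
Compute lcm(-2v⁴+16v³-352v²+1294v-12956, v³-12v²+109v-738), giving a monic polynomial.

Euclidean algorithm in ℚ[v]:
  -2v⁴+16v³-352v²+1294v-12956 = (-2v-8)(v³-12v²+109v-738) + (-230v²+690v-18860)
  v³-12v²+109v-738 = (-(1/230)v+9/230)(-230v²+690v-18860) + (0)
Last nonzero remainder: -230v²+690v-18860. Dividing through by -230 gives the monic gcd v²-3v+82.
Then lcm(f, g) = f·g / gcd(f, g); expanding and making the result monic gives the answer.

v⁵-17v⁴+248v³-2231v²+12301v-58302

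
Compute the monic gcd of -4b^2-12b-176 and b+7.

1

Apply the Euclidean algorithm:
  -4b^2-12b-176 = (-4b+16)(b+7) + (-288)
  b+7 = (-(1/288)b-7/288)(-288) + (0)
The last nonzero remainder is the constant -288, so the polynomials are coprime and gcd = 1.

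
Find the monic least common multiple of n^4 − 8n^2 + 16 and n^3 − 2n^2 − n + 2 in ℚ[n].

n^6 − 9n^4 + 24n^2 − 16

Repeated division with remainder:
  n^4 − 8n^2 + 16 = (n + 2)(n^3 − 2n^2 − n + 2) + (−3n^2 + 12)
  n^3 − 2n^2 − n + 2 = (−(1/3)n + 2/3)(−3n^2 + 12) + (3n − 6)
  −3n^2 + 12 = (−n − 2)(3n − 6) + (0)
Last nonzero remainder: 3n − 6. Dividing through by 3 gives the monic gcd n − 2.
Then lcm(f, g) = f·g / gcd(f, g); expanding and making the result monic gives the answer.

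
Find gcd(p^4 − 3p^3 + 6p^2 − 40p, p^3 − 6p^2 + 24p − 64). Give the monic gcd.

Repeated division with remainder:
  p^4 − 3p^3 + 6p^2 − 40p = (p + 3)(p^3 − 6p^2 + 24p − 64) + (−48p + 192)
  p^3 − 6p^2 + 24p − 64 = (−(1/48)p^2 + (1/24)p − 1/3)(−48p + 192) + (0)
Last nonzero remainder: −48p + 192. Dividing through by −48 gives the monic gcd p − 4.

p − 4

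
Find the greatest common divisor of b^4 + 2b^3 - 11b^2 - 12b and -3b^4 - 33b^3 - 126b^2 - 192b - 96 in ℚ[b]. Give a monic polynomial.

b^2 + 5b + 4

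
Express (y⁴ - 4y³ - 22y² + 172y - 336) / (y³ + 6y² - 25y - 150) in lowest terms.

(y³ - 10y² + 38y - 56)/(y² - 25)

Repeated division with remainder:
  y⁴ - 4y³ - 22y² + 172y - 336 = (y - 10)(y³ + 6y² - 25y - 150) + (63y² + 72y - 1836)
  y³ + 6y² - 25y - 150 = ((1/63)y + 34/441)(63y² + 72y - 1836) + (-(69/49)y - 414/49)
  63y² + 72y - 1836 = (-(1029/23)y + 4998/23)(-(69/49)y - 414/49) + (0)
Last nonzero remainder: -(69/49)y - 414/49. Dividing through by -69/49 gives the monic gcd y + 6.
Cancel y + 6 from numerator and denominator to get the reduced form.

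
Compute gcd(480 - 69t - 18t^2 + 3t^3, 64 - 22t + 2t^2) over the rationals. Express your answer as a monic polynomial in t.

32 - 11t + t^2

By polynomial division,
  3t^3 - 18t^2 - 69t + 480 = ((3/2)t + 15/2)(2t^2 - 22t + 64) + (0)
Last nonzero remainder: 2t^2 - 22t + 64. Dividing through by 2 gives the monic gcd t^2 - 11t + 32.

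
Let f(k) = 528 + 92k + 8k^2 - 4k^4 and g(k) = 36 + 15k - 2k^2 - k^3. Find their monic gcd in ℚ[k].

Apply the Euclidean algorithm:
  -4k^4 + 8k^2 + 92k + 528 = (4k - 8)(-k^3 - 2k^2 + 15k + 36) + (-68k^2 + 68k + 816)
  -k^3 - 2k^2 + 15k + 36 = ((1/68)k + 3/68)(-68k^2 + 68k + 816) + (0)
Last nonzero remainder: -68k^2 + 68k + 816. Dividing through by -68 gives the monic gcd k^2 - k - 12.

-12 - k + k^2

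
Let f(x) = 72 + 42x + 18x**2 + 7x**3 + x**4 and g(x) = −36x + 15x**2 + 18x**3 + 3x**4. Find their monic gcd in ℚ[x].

12 + 7x + x**2

Euclidean algorithm in ℚ[x]:
  x**4 + 7x**3 + 18x**2 + 42x + 72 = (1/3)(3x**4 + 18x**3 + 15x**2 − 36x) + (x**3 + 13x**2 + 54x + 72)
  3x**4 + 18x**3 + 15x**2 − 36x = (3x − 21)(x**3 + 13x**2 + 54x + 72) + (126x**2 + 882x + 1512)
  x**3 + 13x**2 + 54x + 72 = ((1/126)x + 1/21)(126x**2 + 882x + 1512) + (0)
Last nonzero remainder: 126x**2 + 882x + 1512. Dividing through by 126 gives the monic gcd x**2 + 7x + 12.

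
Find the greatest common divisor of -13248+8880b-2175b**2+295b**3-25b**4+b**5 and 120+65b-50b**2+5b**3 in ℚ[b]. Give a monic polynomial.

24-11b+b**2

Apply the Euclidean algorithm:
  b**5-25b**4+295b**3-2175b**2+8880b-13248 = ((1/5)b**2-3b+132/5)(5b**3-50b**2+65b+120) + (-684b**2+7524b-16416)
  5b**3-50b**2+65b+120 = (-(5/684)b-5/684)(-684b**2+7524b-16416) + (0)
Last nonzero remainder: -684b**2+7524b-16416. Dividing through by -684 gives the monic gcd b**2-11b+24.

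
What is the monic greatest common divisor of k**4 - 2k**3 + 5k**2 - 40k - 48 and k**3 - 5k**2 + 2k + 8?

k**2 - 3k - 4

By polynomial division,
  k**4 - 2k**3 + 5k**2 - 40k - 48 = (k + 3)(k**3 - 5k**2 + 2k + 8) + (18k**2 - 54k - 72)
  k**3 - 5k**2 + 2k + 8 = ((1/18)k - 1/9)(18k**2 - 54k - 72) + (0)
Last nonzero remainder: 18k**2 - 54k - 72. Dividing through by 18 gives the monic gcd k**2 - 3k - 4.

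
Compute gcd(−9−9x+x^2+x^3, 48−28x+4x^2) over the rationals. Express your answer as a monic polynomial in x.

−3+x

Repeated division with remainder:
  x^3+x^2−9x−9 = ((1/4)x+2)(4x^2−28x+48) + (35x−105)
  4x^2−28x+48 = ((4/35)x−16/35)(35x−105) + (0)
Last nonzero remainder: 35x−105. Dividing through by 35 gives the monic gcd x−3.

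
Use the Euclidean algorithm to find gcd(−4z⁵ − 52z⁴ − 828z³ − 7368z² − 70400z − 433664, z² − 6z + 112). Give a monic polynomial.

z² − 6z + 112

Euclidean algorithm in ℚ[z]:
  −4z⁵ − 52z⁴ − 828z³ − 7368z² − 70400z − 433664 = (−4z³ − 76z² − 836z − 3872)(z² − 6z + 112) + (0)
The last nonzero remainder z² − 6z + 112 is already monic.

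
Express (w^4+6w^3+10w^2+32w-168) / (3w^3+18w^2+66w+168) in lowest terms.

(w^2+4w-12)/(3w+12)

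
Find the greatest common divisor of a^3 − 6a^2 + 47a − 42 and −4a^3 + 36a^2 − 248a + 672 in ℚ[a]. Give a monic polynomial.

Repeated division with remainder:
  a^3 − 6a^2 + 47a − 42 = (−1/4)(−4a^3 + 36a^2 − 248a + 672) + (3a^2 − 15a + 126)
  −4a^3 + 36a^2 − 248a + 672 = (−(4/3)a + 16/3)(3a^2 − 15a + 126) + (0)
Last nonzero remainder: 3a^2 − 15a + 126. Dividing through by 3 gives the monic gcd a^2 − 5a + 42.

a^2 − 5a + 42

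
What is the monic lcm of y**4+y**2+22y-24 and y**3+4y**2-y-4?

y**6+5y**5+5y**4+27y**3+90y**2-32y-96

Repeated division with remainder:
  y**4+y**2+22y-24 = (y-4)(y**3+4y**2-y-4) + (18y**2+22y-40)
  y**3+4y**2-y-4 = ((1/18)y+25/162)(18y**2+22y-40) + (-(176/81)y+176/81)
  18y**2+22y-40 = (-(729/88)y-405/22)(-(176/81)y+176/81) + (0)
Last nonzero remainder: -(176/81)y+176/81. Dividing through by -176/81 gives the monic gcd y-1.
Then lcm(f, g) = f·g / gcd(f, g); expanding and making the result monic gives the answer.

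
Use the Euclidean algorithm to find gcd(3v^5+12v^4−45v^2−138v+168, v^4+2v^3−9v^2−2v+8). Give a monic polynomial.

v^3+v^2−10v+8

By polynomial division,
  3v^5+12v^4−45v^2−138v+168 = (3v+6)(v^4+2v^3−9v^2−2v+8) + (15v^3+15v^2−150v+120)
  v^4+2v^3−9v^2−2v+8 = ((1/15)v+1/15)(15v^3+15v^2−150v+120) + (0)
Last nonzero remainder: 15v^3+15v^2−150v+120. Dividing through by 15 gives the monic gcd v^3+v^2−10v+8.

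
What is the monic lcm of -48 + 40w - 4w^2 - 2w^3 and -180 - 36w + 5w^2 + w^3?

-720 + 576w - 16w^2 - 52w^3 + w^4 + w^5

Repeated division with remainder:
  -2w^3 - 4w^2 + 40w - 48 = (-2)(w^3 + 5w^2 - 36w - 180) + (6w^2 - 32w - 408)
  w^3 + 5w^2 - 36w - 180 = ((1/6)w + 31/18)(6w^2 - 32w - 408) + ((784/9)w + 1568/3)
  6w^2 - 32w - 408 = ((27/392)w - 153/196)((784/9)w + 1568/3) + (0)
Last nonzero remainder: (784/9)w + 1568/3. Dividing through by 784/9 gives the monic gcd w + 6.
Then lcm(f, g) = f·g / gcd(f, g); expanding and making the result monic gives the answer.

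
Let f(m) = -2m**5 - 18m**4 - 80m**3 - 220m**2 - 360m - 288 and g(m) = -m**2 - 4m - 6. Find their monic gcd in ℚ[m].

m**2 + 4m + 6

Apply the Euclidean algorithm:
  -2m**5 - 18m**4 - 80m**3 - 220m**2 - 360m - 288 = (2m**3 + 10m**2 + 28m + 48)(-m**2 - 4m - 6) + (0)
Last nonzero remainder: -m**2 - 4m - 6. Dividing through by -1 gives the monic gcd m**2 + 4m + 6.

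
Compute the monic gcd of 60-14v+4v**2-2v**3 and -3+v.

-3+v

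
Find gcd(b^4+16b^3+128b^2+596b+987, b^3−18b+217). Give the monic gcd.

b+7

Euclidean algorithm in ℚ[b]:
  b^4+16b^3+128b^2+596b+987 = (b+16)(b^3−18b+217) + (146b^2+667b−2485)
  b^3−18b+217 = ((1/146)b−667/21316)(146b^2+667b−2485) + ((424011/21316)b+2968077/21316)
  146b^2+667b−2485 = ((3112136/424011)b−7567180/424011)((424011/21316)b+2968077/21316) + (0)
Last nonzero remainder: (424011/21316)b+2968077/21316. Dividing through by 424011/21316 gives the monic gcd b+7.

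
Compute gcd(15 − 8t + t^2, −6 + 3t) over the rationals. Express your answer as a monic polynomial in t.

Euclidean algorithm in ℚ[t]:
  t^2 − 8t + 15 = ((1/3)t − 2)(3t − 6) + (3)
  3t − 6 = (t − 2)(3) + (0)
The last nonzero remainder is the constant 3, so the polynomials are coprime and gcd = 1.

1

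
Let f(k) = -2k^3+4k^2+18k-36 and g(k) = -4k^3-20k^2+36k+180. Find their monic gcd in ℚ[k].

k^2-9

Apply the Euclidean algorithm:
  -2k^3+4k^2+18k-36 = (1/2)(-4k^3-20k^2+36k+180) + (14k^2-126)
  -4k^3-20k^2+36k+180 = (-(2/7)k-10/7)(14k^2-126) + (0)
Last nonzero remainder: 14k^2-126. Dividing through by 14 gives the monic gcd k^2-9.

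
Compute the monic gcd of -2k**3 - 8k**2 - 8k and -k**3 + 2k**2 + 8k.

Euclidean algorithm in ℚ[k]:
  -2k**3 - 8k**2 - 8k = (2)(-k**3 + 2k**2 + 8k) + (-12k**2 - 24k)
  -k**3 + 2k**2 + 8k = ((1/12)k - 1/3)(-12k**2 - 24k) + (0)
Last nonzero remainder: -12k**2 - 24k. Dividing through by -12 gives the monic gcd k**2 + 2k.

k**2 + 2k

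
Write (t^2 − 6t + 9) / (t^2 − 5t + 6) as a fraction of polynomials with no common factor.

(t − 3)/(t − 2)

By polynomial division,
  t^2 − 6t + 9 = (t^2 − 5t + 6) + (−t + 3)
  t^2 − 5t + 6 = (−t + 2)(−t + 3) + (0)
Last nonzero remainder: −t + 3. Dividing through by −1 gives the monic gcd t − 3.
Cancel t − 3 from numerator and denominator to get the reduced form.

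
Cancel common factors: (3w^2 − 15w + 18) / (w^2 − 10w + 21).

(3w − 6)/(w − 7)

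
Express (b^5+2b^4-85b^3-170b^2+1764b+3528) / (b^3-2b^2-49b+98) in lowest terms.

(b^3+2b^2-36b-72)/(b-2)

Apply the Euclidean algorithm:
  b^5+2b^4-85b^3-170b^2+1764b+3528 = (b^2+4b-28)(b^3-2b^2-49b+98) + (-128b^2+6272)
  b^3-2b^2-49b+98 = (-(1/128)b+1/64)(-128b^2+6272) + (0)
Last nonzero remainder: -128b^2+6272. Dividing through by -128 gives the monic gcd b^2-49.
Cancel b^2-49 from numerator and denominator to get the reduced form.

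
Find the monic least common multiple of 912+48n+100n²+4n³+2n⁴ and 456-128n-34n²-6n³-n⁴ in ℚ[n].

Apply the Euclidean algorithm:
  2n⁴+4n³+100n²+48n+912 = (-2)(-n⁴-6n³-34n²-128n+456) + (-8n³+32n²-208n+1824)
  -n⁴-6n³-34n²-128n+456 = ((1/8)n+5/4)(-8n³+32n²-208n+1824) + (-48n²-96n-1824)
  -8n³+32n²-208n+1824 = ((1/6)n-1)(-48n²-96n-1824) + (0)
Last nonzero remainder: -48n²-96n-1824. Dividing through by -48 gives the monic gcd n²+2n+38.
Then lcm(f, g) = f·g / gcd(f, g); expanding and making the result monic gives the answer.

-5472+1536n-48n²+200n³+46n⁴+6n⁵+n⁶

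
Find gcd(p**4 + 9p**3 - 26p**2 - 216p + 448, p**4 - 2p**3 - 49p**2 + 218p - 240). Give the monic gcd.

p**2 + 6p - 16

Apply the Euclidean algorithm:
  p**4 + 9p**3 - 26p**2 - 216p + 448 = (p**4 - 2p**3 - 49p**2 + 218p - 240) + (11p**3 + 23p**2 - 434p + 688)
  p**4 - 2p**3 - 49p**2 + 218p - 240 = ((1/11)p - 45/121)(11p**3 + 23p**2 - 434p + 688) + (-(120/121)p**2 - (720/121)p + 1920/121)
  11p**3 + 23p**2 - 434p + 688 = (-(1331/120)p + 5203/120)(-(120/121)p**2 - (720/121)p + 1920/121) + (0)
Last nonzero remainder: -(120/121)p**2 - (720/121)p + 1920/121. Dividing through by -120/121 gives the monic gcd p**2 + 6p - 16.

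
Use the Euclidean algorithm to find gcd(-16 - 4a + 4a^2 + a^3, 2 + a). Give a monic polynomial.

2 + a

Repeated division with remainder:
  a^3 + 4a^2 - 4a - 16 = (a^2 + 2a - 8)(a + 2) + (0)
The last nonzero remainder a + 2 is already monic.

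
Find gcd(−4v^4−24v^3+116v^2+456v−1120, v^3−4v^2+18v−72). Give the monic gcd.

v−4

Euclidean algorithm in ℚ[v]:
  −4v^4−24v^3+116v^2+456v−1120 = (−4v−40)(v^3−4v^2+18v−72) + (28v^2+888v−4000)
  v^3−4v^2+18v−72 = ((1/28)v−125/98)(28v^2+888v−4000) + ((63382/49)v−253528/49)
  28v^2+888v−4000 = ((686/31691)v+24500/31691)((63382/49)v−253528/49) + (0)
Last nonzero remainder: (63382/49)v−253528/49. Dividing through by 63382/49 gives the monic gcd v−4.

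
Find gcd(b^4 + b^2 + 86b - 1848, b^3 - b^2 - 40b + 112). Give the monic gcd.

b + 7

Repeated division with remainder:
  b^4 + b^2 + 86b - 1848 = (b + 1)(b^3 - b^2 - 40b + 112) + (42b^2 + 14b - 1960)
  b^3 - b^2 - 40b + 112 = ((1/42)b - 2/63)(42b^2 + 14b - 1960) + ((64/9)b + 448/9)
  42b^2 + 14b - 1960 = ((189/32)b - 315/8)((64/9)b + 448/9) + (0)
Last nonzero remainder: (64/9)b + 448/9. Dividing through by 64/9 gives the monic gcd b + 7.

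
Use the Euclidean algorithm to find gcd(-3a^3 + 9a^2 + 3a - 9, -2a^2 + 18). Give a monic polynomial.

a - 3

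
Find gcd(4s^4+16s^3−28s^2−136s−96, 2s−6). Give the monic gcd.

By polynomial division,
  4s^4+16s^3−28s^2−136s−96 = (2s^3+14s^2+28s+16)(2s−6) + (0)
Last nonzero remainder: 2s−6. Dividing through by 2 gives the monic gcd s−3.

s−3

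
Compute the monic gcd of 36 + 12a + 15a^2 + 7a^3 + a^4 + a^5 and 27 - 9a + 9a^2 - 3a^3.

3 + a^2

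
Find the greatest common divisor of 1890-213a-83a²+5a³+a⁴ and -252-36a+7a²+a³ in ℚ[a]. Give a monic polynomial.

-42+a+a²

By polynomial division,
  a⁴+5a³-83a²-213a+1890 = (a-2)(a³+7a²-36a-252) + (-33a²-33a+1386)
  a³+7a²-36a-252 = (-(1/33)a-2/11)(-33a²-33a+1386) + (0)
Last nonzero remainder: -33a²-33a+1386. Dividing through by -33 gives the monic gcd a²+a-42.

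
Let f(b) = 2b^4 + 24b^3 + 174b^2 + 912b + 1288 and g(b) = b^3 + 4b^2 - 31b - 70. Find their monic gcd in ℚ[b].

b^2 + 9b + 14

Repeated division with remainder:
  2b^4 + 24b^3 + 174b^2 + 912b + 1288 = (2b + 16)(b^3 + 4b^2 - 31b - 70) + (172b^2 + 1548b + 2408)
  b^3 + 4b^2 - 31b - 70 = ((1/172)b - 5/172)(172b^2 + 1548b + 2408) + (0)
Last nonzero remainder: 172b^2 + 1548b + 2408. Dividing through by 172 gives the monic gcd b^2 + 9b + 14.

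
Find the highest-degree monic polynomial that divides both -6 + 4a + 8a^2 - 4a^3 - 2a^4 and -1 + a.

-1 + a

By polynomial division,
  -2a^4 - 4a^3 + 8a^2 + 4a - 6 = (-2a^3 - 6a^2 + 2a + 6)(a - 1) + (0)
The last nonzero remainder a - 1 is already monic.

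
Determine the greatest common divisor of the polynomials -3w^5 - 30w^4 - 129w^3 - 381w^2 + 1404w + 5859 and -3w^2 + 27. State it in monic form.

Euclidean algorithm in ℚ[w]:
  -3w^5 - 30w^4 - 129w^3 - 381w^2 + 1404w + 5859 = (w^3 + 10w^2 + 52w + 217)(-3w^2 + 27) + (0)
Last nonzero remainder: -3w^2 + 27. Dividing through by -3 gives the monic gcd w^2 - 9.

w^2 - 9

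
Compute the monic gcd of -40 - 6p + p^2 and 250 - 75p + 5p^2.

-10 + p

Repeated division with remainder:
  p^2 - 6p - 40 = (1/5)(5p^2 - 75p + 250) + (9p - 90)
  5p^2 - 75p + 250 = ((5/9)p - 25/9)(9p - 90) + (0)
Last nonzero remainder: 9p - 90. Dividing through by 9 gives the monic gcd p - 10.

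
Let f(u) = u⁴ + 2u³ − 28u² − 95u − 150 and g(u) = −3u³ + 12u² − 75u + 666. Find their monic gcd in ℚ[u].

u − 6

Repeated division with remainder:
  u⁴ + 2u³ − 28u² − 95u − 150 = (−(1/3)u − 2)(−3u³ + 12u² − 75u + 666) + (−29u² − 23u + 1182)
  −3u³ + 12u² − 75u + 666 = ((3/29)u − 417/841)(−29u² − 23u + 1182) + (−(175500/841)u + 1053000/841)
  −29u² − 23u + 1182 = ((24389/175500)u + 165677/175500)(−(175500/841)u + 1053000/841) + (0)
Last nonzero remainder: −(175500/841)u + 1053000/841. Dividing through by −175500/841 gives the monic gcd u − 6.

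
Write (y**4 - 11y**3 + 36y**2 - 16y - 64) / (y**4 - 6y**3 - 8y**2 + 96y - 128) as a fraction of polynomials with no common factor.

(y**2 - 3y - 4)/(y**2 + 2y - 8)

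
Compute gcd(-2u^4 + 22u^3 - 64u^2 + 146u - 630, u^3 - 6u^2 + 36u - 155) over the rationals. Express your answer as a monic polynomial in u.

Apply the Euclidean algorithm:
  -2u^4 + 22u^3 - 64u^2 + 146u - 630 = (-2u + 10)(u^3 - 6u^2 + 36u - 155) + (68u^2 - 524u + 920)
  u^3 - 6u^2 + 36u - 155 = ((1/68)u + 29/1156)(68u^2 - 524u + 920) + ((10293/289)u - 51465/289)
  68u^2 - 524u + 920 = ((19652/10293)u - 53176/10293)((10293/289)u - 51465/289) + (0)
Last nonzero remainder: (10293/289)u - 51465/289. Dividing through by 10293/289 gives the monic gcd u - 5.

u - 5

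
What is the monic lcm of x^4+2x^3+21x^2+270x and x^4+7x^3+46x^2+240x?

x^6+3x^5+63x^4+371x^3+1110x^2+10800x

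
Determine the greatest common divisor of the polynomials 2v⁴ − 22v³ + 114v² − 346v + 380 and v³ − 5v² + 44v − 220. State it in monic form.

v − 5

Euclidean algorithm in ℚ[v]:
  2v⁴ − 22v³ + 114v² − 346v + 380 = (2v − 12)(v³ − 5v² + 44v − 220) + (−34v² + 622v − 2260)
  v³ − 5v² + 44v − 220 = (−(1/34)v − 113/289)(−34v² + 622v − 2260) + ((63792/289)v − 318960/289)
  −34v² + 622v − 2260 = (−(4913/31896)v + 32657/15948)((63792/289)v − 318960/289) + (0)
Last nonzero remainder: (63792/289)v − 318960/289. Dividing through by 63792/289 gives the monic gcd v − 5.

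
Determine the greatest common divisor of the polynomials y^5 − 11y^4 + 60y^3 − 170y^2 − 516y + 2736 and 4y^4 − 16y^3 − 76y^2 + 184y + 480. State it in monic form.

y^2 − y − 12

Euclidean algorithm in ℚ[y]:
  y^5 − 11y^4 + 60y^3 − 170y^2 − 516y + 2736 = ((1/4)y − 7/4)(4y^4 − 16y^3 − 76y^2 + 184y + 480) + (51y^3 − 349y^2 − 314y + 3576)
  4y^4 − 16y^3 − 76y^2 + 184y + 480 = ((4/51)y + 580/2601)(51y^3 − 349y^2 − 314y + 3576) + ((68800/2601)y^2 − (68800/2601)y − 275200/867)
  51y^3 − 349y^2 − 314y + 3576 = ((132651/68800)y − 387549/34400)((68800/2601)y^2 − (68800/2601)y − 275200/867) + (0)
Last nonzero remainder: (68800/2601)y^2 − (68800/2601)y − 275200/867. Dividing through by 68800/2601 gives the monic gcd y^2 − y − 12.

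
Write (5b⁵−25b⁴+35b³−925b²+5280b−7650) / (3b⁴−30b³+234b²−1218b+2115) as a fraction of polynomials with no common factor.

(5b³+15b²+80b−510)/(3b²−6b+141)

By polynomial division,
  5b⁵−25b⁴+35b³−925b²+5280b−7650 = ((5/3)b+25/3)(3b⁴−30b³+234b²−1218b+2115) + (−105b³−845b²+11905b−25275)
  3b⁴−30b³+234b²−1218b+2115 = (−(1/35)b+379/735)(−105b³−845b²+11905b−25275) + ((148450/147)b²−(1187600/147)b+742250/49)
  −105b³−845b²+11905b−25275 = (−(3087/29690)b−49539/29690)((148450/147)b²−(1187600/147)b+742250/49) + (0)
Last nonzero remainder: (148450/147)b²−(1187600/147)b+742250/49. Dividing through by 148450/147 gives the monic gcd b²−8b+15.
Cancel b²−8b+15 from numerator and denominator to get the reduced form.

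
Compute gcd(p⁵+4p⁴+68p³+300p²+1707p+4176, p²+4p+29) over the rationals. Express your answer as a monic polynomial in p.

p²+4p+29

By polynomial division,
  p⁵+4p⁴+68p³+300p²+1707p+4176 = (p³+39p+144)(p²+4p+29) + (0)
The last nonzero remainder p²+4p+29 is already monic.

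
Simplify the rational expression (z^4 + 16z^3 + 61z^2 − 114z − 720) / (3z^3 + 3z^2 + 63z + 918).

(z^3 + 10z^2 + z − 120)/(3z^2 − 15z + 153)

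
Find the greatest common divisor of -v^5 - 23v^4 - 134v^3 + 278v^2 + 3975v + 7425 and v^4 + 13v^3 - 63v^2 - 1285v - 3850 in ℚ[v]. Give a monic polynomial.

v^2 + 16v + 55

Euclidean algorithm in ℚ[v]:
  -v^5 - 23v^4 - 134v^3 + 278v^2 + 3975v + 7425 = (-v - 10)(v^4 + 13v^3 - 63v^2 - 1285v - 3850) + (-67v^3 - 1637v^2 - 12725v - 31075)
  v^4 + 13v^3 - 63v^2 - 1285v - 3850 = (-(1/67)v + 766/4489)(-67v^3 - 1637v^2 - 12725v - 31075) + ((118560/4489)v^2 + (1896960/4489)v + 6520800/4489)
  -67v^3 - 1637v^2 - 12725v - 31075 = (-(300763/118560)v - 507257/23712)((118560/4489)v^2 + (1896960/4489)v + 6520800/4489) + (0)
Last nonzero remainder: (118560/4489)v^2 + (1896960/4489)v + 6520800/4489. Dividing through by 118560/4489 gives the monic gcd v^2 + 16v + 55.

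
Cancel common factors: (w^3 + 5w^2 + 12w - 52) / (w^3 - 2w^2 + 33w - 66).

By polynomial division,
  w^3 + 5w^2 + 12w - 52 = (w^3 - 2w^2 + 33w - 66) + (7w^2 - 21w + 14)
  w^3 - 2w^2 + 33w - 66 = ((1/7)w + 1/7)(7w^2 - 21w + 14) + (34w - 68)
  7w^2 - 21w + 14 = ((7/34)w - 7/34)(34w - 68) + (0)
Last nonzero remainder: 34w - 68. Dividing through by 34 gives the monic gcd w - 2.
Cancel w - 2 from numerator and denominator to get the reduced form.

(w^2 + 7w + 26)/(w^2 + 33)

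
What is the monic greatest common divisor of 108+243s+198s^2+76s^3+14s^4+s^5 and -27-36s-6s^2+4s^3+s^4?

By polynomial division,
  s^5+14s^4+76s^3+198s^2+243s+108 = (s+10)(s^4+4s^3-6s^2-36s-27) + (42s^3+294s^2+630s+378)
  s^4+4s^3-6s^2-36s-27 = ((1/42)s-1/14)(42s^3+294s^2+630s+378) + (0)
Last nonzero remainder: 42s^3+294s^2+630s+378. Dividing through by 42 gives the monic gcd s^3+7s^2+15s+9.

9+15s+7s^2+s^3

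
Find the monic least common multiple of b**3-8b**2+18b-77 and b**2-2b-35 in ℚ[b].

b**4-3b**3-22b**2+13b-385

By polynomial division,
  b**3-8b**2+18b-77 = (b-6)(b**2-2b-35) + (41b-287)
  b**2-2b-35 = ((1/41)b+5/41)(41b-287) + (0)
Last nonzero remainder: 41b-287. Dividing through by 41 gives the monic gcd b-7.
Then lcm(f, g) = f·g / gcd(f, g); expanding and making the result monic gives the answer.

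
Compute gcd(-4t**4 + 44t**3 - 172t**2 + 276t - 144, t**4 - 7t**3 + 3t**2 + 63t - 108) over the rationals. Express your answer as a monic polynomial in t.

t**3 - 10t**2 + 33t - 36

Euclidean algorithm in ℚ[t]:
  -4t**4 + 44t**3 - 172t**2 + 276t - 144 = (-4)(t**4 - 7t**3 + 3t**2 + 63t - 108) + (16t**3 - 160t**2 + 528t - 576)
  t**4 - 7t**3 + 3t**2 + 63t - 108 = ((1/16)t + 3/16)(16t**3 - 160t**2 + 528t - 576) + (0)
Last nonzero remainder: 16t**3 - 160t**2 + 528t - 576. Dividing through by 16 gives the monic gcd t**3 - 10t**2 + 33t - 36.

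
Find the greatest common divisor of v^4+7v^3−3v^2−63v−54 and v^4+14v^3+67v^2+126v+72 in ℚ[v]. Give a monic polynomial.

v^3+10v^2+27v+18

By polynomial division,
  v^4+7v^3−3v^2−63v−54 = (v^4+14v^3+67v^2+126v+72) + (−7v^3−70v^2−189v−126)
  v^4+14v^3+67v^2+126v+72 = (−(1/7)v−4/7)(−7v^3−70v^2−189v−126) + (0)
Last nonzero remainder: −7v^3−70v^2−189v−126. Dividing through by −7 gives the monic gcd v^3+10v^2+27v+18.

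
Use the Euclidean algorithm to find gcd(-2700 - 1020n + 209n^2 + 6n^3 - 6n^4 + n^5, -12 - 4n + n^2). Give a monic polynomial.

-12 - 4n + n^2

Repeated division with remainder:
  n^5 - 6n^4 + 6n^3 + 209n^2 - 1020n - 2700 = (n^3 - 2n^2 + 10n + 225)(n^2 - 4n - 12) + (0)
The last nonzero remainder n^2 - 4n - 12 is already monic.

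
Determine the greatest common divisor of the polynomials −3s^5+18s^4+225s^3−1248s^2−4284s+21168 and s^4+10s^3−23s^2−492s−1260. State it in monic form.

s^3+5s^2−48s−252

Apply the Euclidean algorithm:
  −3s^5+18s^4+225s^3−1248s^2−4284s+21168 = (−3s+48)(s^4+10s^3−23s^2−492s−1260) + (−324s^3−1620s^2+15552s+81648)
  s^4+10s^3−23s^2−492s−1260 = (−(1/324)s−5/324)(−324s^3−1620s^2+15552s+81648) + (0)
Last nonzero remainder: −324s^3−1620s^2+15552s+81648. Dividing through by −324 gives the monic gcd s^3+5s^2−48s−252.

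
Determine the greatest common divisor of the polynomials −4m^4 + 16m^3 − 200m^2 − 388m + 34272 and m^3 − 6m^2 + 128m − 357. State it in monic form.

m^2 − 3m + 119

Repeated division with remainder:
  −4m^4 + 16m^3 − 200m^2 − 388m + 34272 = (−4m − 8)(m^3 − 6m^2 + 128m − 357) + (264m^2 − 792m + 31416)
  m^3 − 6m^2 + 128m − 357 = ((1/264)m − 1/88)(264m^2 − 792m + 31416) + (0)
Last nonzero remainder: 264m^2 − 792m + 31416. Dividing through by 264 gives the monic gcd m^2 − 3m + 119.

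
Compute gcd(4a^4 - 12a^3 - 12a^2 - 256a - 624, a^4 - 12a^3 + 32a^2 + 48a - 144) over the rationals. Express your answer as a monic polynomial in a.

a^2 - 4a - 12

Apply the Euclidean algorithm:
  4a^4 - 12a^3 - 12a^2 - 256a - 624 = (4)(a^4 - 12a^3 + 32a^2 + 48a - 144) + (36a^3 - 140a^2 - 448a - 48)
  a^4 - 12a^3 + 32a^2 + 48a - 144 = ((1/36)a - 73/324)(36a^3 - 140a^2 - 448a - 48) + ((1045/81)a^2 - (4180/81)a - 4180/27)
  36a^3 - 140a^2 - 448a - 48 = ((2916/1045)a + 324/1045)((1045/81)a^2 - (4180/81)a - 4180/27) + (0)
Last nonzero remainder: (1045/81)a^2 - (4180/81)a - 4180/27. Dividing through by 1045/81 gives the monic gcd a^2 - 4a - 12.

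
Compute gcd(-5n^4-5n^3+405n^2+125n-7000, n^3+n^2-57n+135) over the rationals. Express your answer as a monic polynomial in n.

n-5

By polynomial division,
  -5n^4-5n^3+405n^2+125n-7000 = (-5n)(n^3+n^2-57n+135) + (120n^2+800n-7000)
  n^3+n^2-57n+135 = ((1/120)n-17/360)(120n^2+800n-7000) + ((352/9)n-1760/9)
  120n^2+800n-7000 = ((135/44)n+1575/44)((352/9)n-1760/9) + (0)
Last nonzero remainder: (352/9)n-1760/9. Dividing through by 352/9 gives the monic gcd n-5.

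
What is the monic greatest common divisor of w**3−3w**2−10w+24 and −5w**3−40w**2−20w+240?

Euclidean algorithm in ℚ[w]:
  w**3−3w**2−10w+24 = (−1/5)(−5w**3−40w**2−20w+240) + (−11w**2−14w+72)
  −5w**3−40w**2−20w+240 = ((5/11)w+370/121)(−11w**2−14w+72) + (−(1200/121)w+2400/121)
  −11w**2−14w+72 = ((1331/1200)w+363/100)(−(1200/121)w+2400/121) + (0)
Last nonzero remainder: −(1200/121)w+2400/121. Dividing through by −1200/121 gives the monic gcd w−2.

w−2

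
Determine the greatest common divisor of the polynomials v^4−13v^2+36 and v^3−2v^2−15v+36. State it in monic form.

By polynomial division,
  v^4−13v^2+36 = (v+2)(v^3−2v^2−15v+36) + (6v^2−6v−36)
  v^3−2v^2−15v+36 = ((1/6)v−1/6)(6v^2−6v−36) + (−10v+30)
  6v^2−6v−36 = (−(3/5)v−6/5)(−10v+30) + (0)
Last nonzero remainder: −10v+30. Dividing through by −10 gives the monic gcd v−3.

v−3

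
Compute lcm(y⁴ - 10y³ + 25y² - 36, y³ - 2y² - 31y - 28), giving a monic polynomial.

Repeated division with remainder:
  y⁴ - 10y³ + 25y² - 36 = (y - 8)(y³ - 2y² - 31y - 28) + (40y² - 220y - 260)
  y³ - 2y² - 31y - 28 = ((1/40)y + 7/80)(40y² - 220y - 260) + (-(21/4)y - 21/4)
  40y² - 220y - 260 = (-(160/21)y + 1040/21)(-(21/4)y - 21/4) + (0)
Last nonzero remainder: -(21/4)y - 21/4. Dividing through by -21/4 gives the monic gcd y + 1.
Then lcm(f, g) = f·g / gcd(f, g); expanding and making the result monic gives the answer.

y⁶ - 13y⁵ + 27y⁴ + 205y³ - 736y² + 108y + 1008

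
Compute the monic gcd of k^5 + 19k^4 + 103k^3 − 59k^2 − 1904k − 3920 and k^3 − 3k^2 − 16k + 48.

Repeated division with remainder:
  k^5 + 19k^4 + 103k^3 − 59k^2 − 1904k − 3920 = (k^2 + 22k + 185)(k^3 − 3k^2 − 16k + 48) + (800k^2 − 12800)
  k^3 − 3k^2 − 16k + 48 = ((1/800)k − 3/800)(800k^2 − 12800) + (0)
Last nonzero remainder: 800k^2 − 12800. Dividing through by 800 gives the monic gcd k^2 − 16.

k^2 − 16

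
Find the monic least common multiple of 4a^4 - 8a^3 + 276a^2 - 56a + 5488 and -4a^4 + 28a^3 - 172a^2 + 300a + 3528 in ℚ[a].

a^6 - 5a^5 + 57a^4 - 185a^3 + 172a^2 - 3864a - 24696

By polynomial division,
  4a^4 - 8a^3 + 276a^2 - 56a + 5488 = (-1)(-4a^4 + 28a^3 - 172a^2 + 300a + 3528) + (20a^3 + 104a^2 + 244a + 9016)
  -4a^4 + 28a^3 - 172a^2 + 300a + 3528 = (-(1/5)a + 61/25)(20a^3 + 104a^2 + 244a + 9016) + (-(9424/25)a^2 + (37696/25)a - 461776/25)
  20a^3 + 104a^2 + 244a + 9016 = (-(125/2356)a - 575/1178)(-(9424/25)a^2 + (37696/25)a - 461776/25) + (0)
Last nonzero remainder: -(9424/25)a^2 + (37696/25)a - 461776/25. Dividing through by -9424/25 gives the monic gcd a^2 - 4a + 49.
Then lcm(f, g) = f·g / gcd(f, g); expanding and making the result monic gives the answer.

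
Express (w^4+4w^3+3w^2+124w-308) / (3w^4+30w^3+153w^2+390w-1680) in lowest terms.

By polynomial division,
  w^4+4w^3+3w^2+124w-308 = (1/3)(3w^4+30w^3+153w^2+390w-1680) + (-6w^3-48w^2-6w+252)
  3w^4+30w^3+153w^2+390w-1680 = (-(1/2)w-1)(-6w^3-48w^2-6w+252) + (102w^2+510w-1428)
  -6w^3-48w^2-6w+252 = (-(1/17)w-3/17)(102w^2+510w-1428) + (0)
Last nonzero remainder: 102w^2+510w-1428. Dividing through by 102 gives the monic gcd w^2+5w-14.
Cancel w^2+5w-14 from numerator and denominator to get the reduced form.

(w^2-w+22)/(3w^2+15w+120)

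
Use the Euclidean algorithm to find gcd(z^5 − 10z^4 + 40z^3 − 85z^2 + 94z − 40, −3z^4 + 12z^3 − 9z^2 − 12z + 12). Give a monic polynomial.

z^2 − 3z + 2

Apply the Euclidean algorithm:
  z^5 − 10z^4 + 40z^3 − 85z^2 + 94z − 40 = (−(1/3)z + 2)(−3z^4 + 12z^3 − 9z^2 − 12z + 12) + (13z^3 − 71z^2 + 122z − 64)
  −3z^4 + 12z^3 − 9z^2 − 12z + 12 = (−(3/13)z − 57/169)(13z^3 − 71z^2 + 122z − 64) + (−(810/169)z^2 + (2430/169)z − 1620/169)
  13z^3 − 71z^2 + 122z − 64 = (−(2197/810)z + 2704/405)(−(810/169)z^2 + (2430/169)z − 1620/169) + (0)
Last nonzero remainder: −(810/169)z^2 + (2430/169)z − 1620/169. Dividing through by −810/169 gives the monic gcd z^2 − 3z + 2.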